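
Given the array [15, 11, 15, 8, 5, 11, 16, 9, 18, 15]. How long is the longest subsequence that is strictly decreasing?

Negate each value so 'decreasing' becomes 'increasing', then run patience tails on the negated sequence:
-15 → extends → [-15]
-11 → extends → [-15, -11]
-15 → already a tail → [-15, -11]
-8 → extends → [-15, -11, -8]
-5 → extends → [-15, -11, -8, -5]
-11 → already a tail → [-15, -11, -8, -5]
-16 → replaces -15 → [-16, -11, -8, -5]
-9 → replaces -8 → [-16, -11, -9, -5]
-18 → replaces -16 → [-18, -11, -9, -5]
-15 → replaces -11 → [-18, -15, -9, -5]
Four tails, so the longest strictly decreasing subsequence of the original has length 4.

4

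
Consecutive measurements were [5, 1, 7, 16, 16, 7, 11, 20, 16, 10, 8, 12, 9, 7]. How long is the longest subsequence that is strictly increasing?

4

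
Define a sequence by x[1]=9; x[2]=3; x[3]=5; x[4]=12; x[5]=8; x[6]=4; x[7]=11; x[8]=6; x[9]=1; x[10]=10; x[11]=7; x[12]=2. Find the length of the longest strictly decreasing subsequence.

5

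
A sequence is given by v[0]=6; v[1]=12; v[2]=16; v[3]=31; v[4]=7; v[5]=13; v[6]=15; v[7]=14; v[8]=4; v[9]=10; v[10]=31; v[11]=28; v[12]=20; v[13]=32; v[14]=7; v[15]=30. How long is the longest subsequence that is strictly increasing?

6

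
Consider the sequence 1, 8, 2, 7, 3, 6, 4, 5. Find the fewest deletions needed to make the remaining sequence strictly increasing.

3

Fewest deletions = n − (longest strictly increasing subsequence).
Patience tails:
1 → extends → [1]
8 → extends → [1, 8]
2 → replaces 8 → [1, 2]
7 → extends → [1, 2, 7]
3 → replaces 7 → [1, 2, 3]
6 → extends → [1, 2, 3, 6]
4 → replaces 6 → [1, 2, 3, 4]
5 → extends → [1, 2, 3, 4, 5]
Longest strictly increasing subsequence has length 5, so deletions = 8 − 5 = 3.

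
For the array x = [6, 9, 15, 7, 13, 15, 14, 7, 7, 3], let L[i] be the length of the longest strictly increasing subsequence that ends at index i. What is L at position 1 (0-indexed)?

dp[i] = 1 + max{dp[j] : j<i, x[j]<x[i]} (or 1 if no such j):
i:      0  1  2  3  4  5  6  7  8  9
x[i]:   6  9 15  7 13 15 14  7  7  3
dp:     1  2  3  2  3  4  4  2  2  1
At index 1 the value is 2.

2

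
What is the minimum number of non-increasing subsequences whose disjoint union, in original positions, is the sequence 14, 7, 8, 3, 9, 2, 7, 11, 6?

4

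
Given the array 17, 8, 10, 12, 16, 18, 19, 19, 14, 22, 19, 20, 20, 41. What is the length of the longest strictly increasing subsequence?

Let dp[i] be the length of the longest such subsequence ending at index i:
i:      1  2  3  4  5  6  7  8  9 10 11 12 13 14
a[i]:  17  8 10 12 16 18 19 19 14 22 19 20 20 41
dp:     1  1  2  3  4  5  6  6  4  7  6  7  7  8
Maximum dp value is 8.

8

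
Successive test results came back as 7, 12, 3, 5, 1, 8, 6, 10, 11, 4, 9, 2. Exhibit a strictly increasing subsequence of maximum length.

3, 5, 8, 10, 11

Patience tails give the LIS length; then backtrack through the dp parents:
7 → extends → [7]
12 → extends → [7, 12]
3 → replaces 7 → [3, 12]
5 → replaces 12 → [3, 5]
1 → replaces 3 → [1, 5]
8 → extends → [1, 5, 8]
6 → replaces 8 → [1, 5, 6]
10 → extends → [1, 5, 6, 10]
11 → extends → [1, 5, 6, 10, 11]
4 → replaces 5 → [1, 4, 6, 10, 11]
9 → replaces 10 → [1, 4, 6, 9, 11]
2 → replaces 4 → [1, 2, 6, 9, 11]
Length 5; one witness is 3, 5, 8, 10, 11.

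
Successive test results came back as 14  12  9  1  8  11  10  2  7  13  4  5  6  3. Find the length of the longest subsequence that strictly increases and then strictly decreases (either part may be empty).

inc[i] = longest strictly increasing subsequence ending at i; dec[i] = longest strictly decreasing subsequence starting at i:
i:      1  2  3  4  5  6  7  8  9 10 11 12 13 14
a[i]:  14 12  9  1  8 11 10  2  7 13  4  5  6  3
inc:    1  1  1  1  2  3  3  2  3  4  3  4  5  3
dec:    7  6  5  1  4  5  4  1  3  3  2  2  2  1
Best peak at i=1 (value 14): inc=1, dec=7, length 1+7−1 = 7.

7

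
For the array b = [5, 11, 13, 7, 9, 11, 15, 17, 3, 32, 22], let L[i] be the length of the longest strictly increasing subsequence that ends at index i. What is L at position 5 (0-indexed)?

4

dp[i] = 1 + max{dp[j] : j<i, b[j]<b[i]} (or 1 if no such j):
i:      0  1  2  3  4  5  6  7  8  9 10
b[i]:   5 11 13  7  9 11 15 17  3 32 22
dp:     1  2  3  2  3  4  5  6  1  7  7
At index 5 the value is 4.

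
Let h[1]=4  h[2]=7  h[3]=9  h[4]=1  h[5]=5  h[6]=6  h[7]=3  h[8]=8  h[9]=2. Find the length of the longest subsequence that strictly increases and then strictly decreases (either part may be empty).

inc[i] = longest strictly increasing subsequence ending at i; dec[i] = longest strictly decreasing subsequence starting at i:
i:     1 2 3 4 5 6 7 8 9
h[i]:  4 7 9 1 5 6 3 8 2
inc:   1 2 3 1 2 3 2 4 2
dec:   3 4 4 1 3 3 2 2 1
Best peak at i=3 (value 9): inc=3, dec=4, length 3+4−1 = 6.

6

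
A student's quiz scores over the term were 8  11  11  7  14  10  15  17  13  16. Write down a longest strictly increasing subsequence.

8, 11, 14, 15, 17

Patience tails give the LIS length; then backtrack through the dp parents:
8 → extends → [8]
11 → extends → [8, 11]
11 → already a tail → [8, 11]
7 → replaces 8 → [7, 11]
14 → extends → [7, 11, 14]
10 → replaces 11 → [7, 10, 14]
15 → extends → [7, 10, 14, 15]
17 → extends → [7, 10, 14, 15, 17]
13 → replaces 14 → [7, 10, 13, 15, 17]
16 → replaces 17 → [7, 10, 13, 15, 16]
Length 5; one witness is 8, 11, 14, 15, 17.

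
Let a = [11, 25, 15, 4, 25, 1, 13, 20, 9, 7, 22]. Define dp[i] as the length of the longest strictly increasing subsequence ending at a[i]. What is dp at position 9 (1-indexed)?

dp[i] = 1 + max{dp[j] : j<i, a[j]<a[i]} (or 1 if no such j):
i:      1  2  3  4  5  6  7  8  9 10 11
a[i]:  11 25 15  4 25  1 13 20  9  7 22
dp:     1  2  2  1  3  1  2  3  2  2  4
At index 9 the value is 2.

2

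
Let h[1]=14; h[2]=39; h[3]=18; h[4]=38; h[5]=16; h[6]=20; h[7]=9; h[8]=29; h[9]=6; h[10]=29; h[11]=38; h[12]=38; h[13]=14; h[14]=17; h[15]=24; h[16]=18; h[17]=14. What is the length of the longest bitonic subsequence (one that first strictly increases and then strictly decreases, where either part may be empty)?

8

inc[i] = longest strictly increasing subsequence ending at i; dec[i] = longest strictly decreasing subsequence starting at i:
i:      1  2  3  4  5  6  7  8  9 10 11 12 13 14 15 16 17
h[i]:  14 39 18 38 16 20  9 29  6 29 38 38 14 17 24 18 14
inc:    1  2  2  3  2  3  1  4  1  4  5  5  2  3  4  4  2
dec:    3  6  4  5  3  3  2  4  1  4  4  4  1  2  3  2  1
Best peak at i=11 (value 38): inc=5, dec=4, length 5+4−1 = 8.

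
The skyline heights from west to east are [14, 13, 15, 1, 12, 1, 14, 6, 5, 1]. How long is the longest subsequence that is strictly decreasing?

6

Negate each value so 'decreasing' becomes 'increasing', then run patience tails on the negated sequence:
-14 → extends → [-14]
-13 → extends → [-14, -13]
-15 → replaces -14 → [-15, -13]
-1 → extends → [-15, -13, -1]
-12 → replaces -1 → [-15, -13, -12]
-1 → extends → [-15, -13, -12, -1]
-14 → replaces -13 → [-15, -14, -12, -1]
-6 → replaces -1 → [-15, -14, -12, -6]
-5 → extends → [-15, -14, -12, -6, -5]
-1 → extends → [-15, -14, -12, -6, -5, -1]
Six tails, so the longest strictly decreasing subsequence of the original has length 6.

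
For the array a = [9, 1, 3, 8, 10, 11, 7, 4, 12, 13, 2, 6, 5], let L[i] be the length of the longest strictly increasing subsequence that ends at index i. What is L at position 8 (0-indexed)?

6

dp[i] = 1 + max{dp[j] : j<i, a[j]<a[i]} (or 1 if no such j):
i:      0  1  2  3  4  5  6  7  8  9 10 11 12
a[i]:   9  1  3  8 10 11  7  4 12 13  2  6  5
dp:     1  1  2  3  4  5  3  3  6  7  2  4  4
At index 8 the value is 6.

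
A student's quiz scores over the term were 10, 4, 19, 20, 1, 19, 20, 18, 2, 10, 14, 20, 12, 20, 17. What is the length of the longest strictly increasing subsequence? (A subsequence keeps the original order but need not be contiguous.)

5

Let dp[i] be the length of the longest such subsequence ending at index i:
i:      1  2  3  4  5  6  7  8  9 10 11 12 13 14 15
a[i]:  10  4 19 20  1 19 20 18  2 10 14 20 12 20 17
dp:     1  1  2  3  1  2  3  2  2  3  4  5  4  5  5
Maximum dp value is 5.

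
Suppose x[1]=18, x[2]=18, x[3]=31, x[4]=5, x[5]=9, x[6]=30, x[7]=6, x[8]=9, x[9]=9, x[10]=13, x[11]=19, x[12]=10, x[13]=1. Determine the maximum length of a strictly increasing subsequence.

Track the smallest tail for each achievable length (strict):
18 → extends → [18]
18 → already a tail → [18]
31 → extends → [18, 31]
5 → replaces 18 → [5, 31]
9 → replaces 31 → [5, 9]
30 → extends → [5, 9, 30]
6 → replaces 9 → [5, 6, 30]
9 → replaces 30 → [5, 6, 9]
9 → already a tail → [5, 6, 9]
13 → extends → [5, 6, 9, 13]
19 → extends → [5, 6, 9, 13, 19]
10 → replaces 13 → [5, 6, 9, 10, 19]
1 → replaces 5 → [1, 6, 9, 10, 19]
Five tails, so the longest strictly increasing subsequence has length 5 (e.g. 5, 6, 9, 13, 19).

5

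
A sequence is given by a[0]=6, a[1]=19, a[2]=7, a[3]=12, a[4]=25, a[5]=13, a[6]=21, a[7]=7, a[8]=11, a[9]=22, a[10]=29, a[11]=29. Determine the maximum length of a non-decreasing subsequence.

Let dp[i] be the length of the longest such subsequence ending at index i:
i:      0  1  2  3  4  5  6  7  8  9 10 11
a[i]:   6 19  7 12 25 13 21  7 11 22 29 29
dp:     1  2  2  3  4  4  5  3  4  6  7  8
Maximum dp value is 8.

8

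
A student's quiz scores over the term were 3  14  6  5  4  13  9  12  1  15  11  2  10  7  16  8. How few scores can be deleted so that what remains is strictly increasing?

10

Fewest deletions = n − (longest strictly increasing subsequence).
Patience tails:
3 → extends → [3]
14 → extends → [3, 14]
6 → replaces 14 → [3, 6]
5 → replaces 6 → [3, 5]
4 → replaces 5 → [3, 4]
13 → extends → [3, 4, 13]
9 → replaces 13 → [3, 4, 9]
12 → extends → [3, 4, 9, 12]
1 → replaces 3 → [1, 4, 9, 12]
15 → extends → [1, 4, 9, 12, 15]
11 → replaces 12 → [1, 4, 9, 11, 15]
2 → replaces 4 → [1, 2, 9, 11, 15]
10 → replaces 11 → [1, 2, 9, 10, 15]
7 → replaces 9 → [1, 2, 7, 10, 15]
16 → extends → [1, 2, 7, 10, 15, 16]
8 → replaces 10 → [1, 2, 7, 8, 15, 16]
Longest strictly increasing subsequence has length 6, so deletions = 16 − 6 = 10.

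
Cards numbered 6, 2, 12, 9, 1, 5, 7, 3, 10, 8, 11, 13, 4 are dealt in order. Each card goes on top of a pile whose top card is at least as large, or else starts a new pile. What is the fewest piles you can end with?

6

The minimum number of non-increasing subsequences covering a sequence equals the length of its longest strictly increasing subsequence.
LIS length is 6 (e.g. 2, 5, 7, 10, 11, 13), so 6 piles are needed.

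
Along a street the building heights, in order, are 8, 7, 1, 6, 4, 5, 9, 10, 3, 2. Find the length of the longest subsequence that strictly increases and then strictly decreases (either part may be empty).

inc[i] = longest strictly increasing subsequence ending at i; dec[i] = longest strictly decreasing subsequence starting at i:
i:      1  2  3  4  5  6  7  8  9 10
a[i]:   8  7  1  6  4  5  9 10  3  2
inc:    1  1  1  2  2  3  4  5  2  2
dec:    6  5  1  4  3  3  3  3  2  1
Best peak at i=8 (value 10): inc=5, dec=3, length 5+3−1 = 7.

7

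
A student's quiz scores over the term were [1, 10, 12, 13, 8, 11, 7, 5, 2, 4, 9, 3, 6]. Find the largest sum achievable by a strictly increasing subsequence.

Let S[i] be the best sum of a strictly increasing subsequence ending at i:
i:      1  2  3  4  5  6  7  8  9 10 11 12 13
a[i]:   1 10 12 13  8 11  7  5  2  4  9  3  6
S:      1 11 23 36  9 22  8  6  3  7 18  6 13
Maximum is 36 (e.g. 1 + 10 + 12 + 13).

36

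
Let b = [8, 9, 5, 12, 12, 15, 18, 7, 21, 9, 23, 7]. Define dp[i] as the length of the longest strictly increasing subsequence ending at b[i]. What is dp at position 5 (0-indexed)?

4

dp[i] = 1 + max{dp[j] : j<i, b[j]<b[i]} (or 1 if no such j):
i:      0  1  2  3  4  5  6  7  8  9 10 11
b[i]:   8  9  5 12 12 15 18  7 21  9 23  7
dp:     1  2  1  3  3  4  5  2  6  3  7  2
At index 5 the value is 4.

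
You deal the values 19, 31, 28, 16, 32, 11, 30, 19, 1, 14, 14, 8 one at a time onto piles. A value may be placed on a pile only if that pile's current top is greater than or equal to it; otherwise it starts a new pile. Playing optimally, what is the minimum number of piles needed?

Place each on the leftmost legal pile:
19 → new pile 1 (tops now [19])
31 → new pile 2 (tops now [19, 31])
28 → pile 2 (tops now [19, 28])
16 → pile 1 (tops now [16, 28])
32 → new pile 3 (tops now [16, 28, 32])
11 → pile 1 (tops now [11, 28, 32])
30 → pile 3 (tops now [11, 28, 30])
19 → pile 2 (tops now [11, 19, 30])
1 → pile 1 (tops now [1, 19, 30])
14 → pile 2 (tops now [1, 14, 30])
14 → pile 2 (tops now [1, 14, 30])
8 → pile 2 (tops now [1, 8, 30])
Three piles.

3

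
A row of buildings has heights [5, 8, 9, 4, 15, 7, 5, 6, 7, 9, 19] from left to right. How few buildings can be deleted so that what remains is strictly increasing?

5

Fewest deletions = n − (longest strictly increasing subsequence).
Patience tails:
5 → extends → [5]
8 → extends → [5, 8]
9 → extends → [5, 8, 9]
4 → replaces 5 → [4, 8, 9]
15 → extends → [4, 8, 9, 15]
7 → replaces 8 → [4, 7, 9, 15]
5 → replaces 7 → [4, 5, 9, 15]
6 → replaces 9 → [4, 5, 6, 15]
7 → replaces 15 → [4, 5, 6, 7]
9 → extends → [4, 5, 6, 7, 9]
19 → extends → [4, 5, 6, 7, 9, 19]
Longest strictly increasing subsequence has length 6, so deletions = 11 − 6 = 5.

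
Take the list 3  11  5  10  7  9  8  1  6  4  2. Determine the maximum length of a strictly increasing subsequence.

4

Track the smallest tail for each achievable length (strict):
3 → extends → [3]
11 → extends → [3, 11]
5 → replaces 11 → [3, 5]
10 → extends → [3, 5, 10]
7 → replaces 10 → [3, 5, 7]
9 → extends → [3, 5, 7, 9]
8 → replaces 9 → [3, 5, 7, 8]
1 → replaces 3 → [1, 5, 7, 8]
6 → replaces 7 → [1, 5, 6, 8]
4 → replaces 5 → [1, 4, 6, 8]
2 → replaces 4 → [1, 2, 6, 8]
Four tails, so the longest strictly increasing subsequence has length 4 (e.g. 3, 5, 7, 9).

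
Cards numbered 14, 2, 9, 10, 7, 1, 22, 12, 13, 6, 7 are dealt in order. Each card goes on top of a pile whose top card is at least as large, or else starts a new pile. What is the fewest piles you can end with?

Place each on the leftmost legal pile:
14 → new pile 1 (tops now [14])
2 → pile 1 (tops now [2])
9 → new pile 2 (tops now [2, 9])
10 → new pile 3 (tops now [2, 9, 10])
7 → pile 2 (tops now [2, 7, 10])
1 → pile 1 (tops now [1, 7, 10])
22 → new pile 4 (tops now [1, 7, 10, 22])
12 → pile 4 (tops now [1, 7, 10, 12])
13 → new pile 5 (tops now [1, 7, 10, 12, 13])
6 → pile 2 (tops now [1, 6, 10, 12, 13])
7 → pile 3 (tops now [1, 6, 7, 12, 13])
Five piles.

5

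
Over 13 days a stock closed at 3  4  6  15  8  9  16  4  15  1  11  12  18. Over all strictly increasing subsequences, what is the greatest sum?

Let S[i] be the best sum of a strictly increasing subsequence ending at i:
i:      1  2  3  4  5  6  7  8  9 10 11 12 13
a[i]:   3  4  6 15  8  9 16  4 15  1 11 12 18
S:      3  7 13 28 21 30 46  7 45  1 41 53 71
Maximum is 71 (e.g. 3 + 4 + 6 + 8 + 9 + 11 + 12 + 18).

71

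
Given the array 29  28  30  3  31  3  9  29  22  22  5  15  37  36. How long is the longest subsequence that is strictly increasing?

Track the smallest tail for each achievable length (strict):
29 → extends → [29]
28 → replaces 29 → [28]
30 → extends → [28, 30]
3 → replaces 28 → [3, 30]
31 → extends → [3, 30, 31]
3 → already a tail → [3, 30, 31]
9 → replaces 30 → [3, 9, 31]
29 → replaces 31 → [3, 9, 29]
22 → replaces 29 → [3, 9, 22]
22 → already a tail → [3, 9, 22]
5 → replaces 9 → [3, 5, 22]
15 → replaces 22 → [3, 5, 15]
37 → extends → [3, 5, 15, 37]
36 → replaces 37 → [3, 5, 15, 36]
Four tails, so the longest strictly increasing subsequence has length 4 (e.g. 29, 30, 31, 37).

4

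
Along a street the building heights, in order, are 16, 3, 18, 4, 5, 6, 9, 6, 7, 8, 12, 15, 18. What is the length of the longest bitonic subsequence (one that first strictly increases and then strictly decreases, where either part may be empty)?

9

inc[i] = longest strictly increasing subsequence ending at i; dec[i] = longest strictly decreasing subsequence starting at i:
i:      1  2  3  4  5  6  7  8  9 10 11 12 13
a[i]:  16  3 18  4  5  6  9  6  7  8 12 15 18
inc:    1  1  2  2  3  4  5  4  5  6  7  8  9
dec:    3  1  3  1  1  1  2  1  1  1  1  1  1
Best peak at i=13 (value 18): inc=9, dec=1, length 9+1−1 = 9.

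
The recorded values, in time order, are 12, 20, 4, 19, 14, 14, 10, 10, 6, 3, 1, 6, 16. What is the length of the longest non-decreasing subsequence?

Track the smallest tail for each achievable length (allowing ties):
12 → extends → [12]
20 → extends → [12, 20]
4 → replaces 12 → [4, 20]
19 → replaces 20 → [4, 19]
14 → replaces 19 → [4, 14]
14 → extends → [4, 14, 14]
10 → replaces 14 → [4, 10, 14]
10 → replaces 14 → [4, 10, 10]
6 → replaces 10 → [4, 6, 10]
3 → replaces 4 → [3, 6, 10]
1 → replaces 3 → [1, 6, 10]
6 → replaces 10 → [1, 6, 6]
16 → extends → [1, 6, 6, 16]
Four tails, so the longest non-decreasing subsequence has length 4 (e.g. 12, 14, 14, 16).

4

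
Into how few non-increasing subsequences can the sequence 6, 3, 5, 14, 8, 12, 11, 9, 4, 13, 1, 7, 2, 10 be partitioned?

5

Place each on the leftmost legal pile:
6 → new pile 1 (tops now [6])
3 → pile 1 (tops now [3])
5 → new pile 2 (tops now [3, 5])
14 → new pile 3 (tops now [3, 5, 14])
8 → pile 3 (tops now [3, 5, 8])
12 → new pile 4 (tops now [3, 5, 8, 12])
11 → pile 4 (tops now [3, 5, 8, 11])
9 → pile 4 (tops now [3, 5, 8, 9])
4 → pile 2 (tops now [3, 4, 8, 9])
13 → new pile 5 (tops now [3, 4, 8, 9, 13])
1 → pile 1 (tops now [1, 4, 8, 9, 13])
7 → pile 3 (tops now [1, 4, 7, 9, 13])
2 → pile 2 (tops now [1, 2, 7, 9, 13])
10 → pile 5 (tops now [1, 2, 7, 9, 10])
Five piles.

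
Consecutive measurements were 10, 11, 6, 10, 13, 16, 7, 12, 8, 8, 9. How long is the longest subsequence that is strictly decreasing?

3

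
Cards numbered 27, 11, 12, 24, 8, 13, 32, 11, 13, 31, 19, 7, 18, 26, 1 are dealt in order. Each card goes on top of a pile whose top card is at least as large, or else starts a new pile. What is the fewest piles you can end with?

Place each on the leftmost legal pile:
27 → new pile 1 (tops now [27])
11 → pile 1 (tops now [11])
12 → new pile 2 (tops now [11, 12])
24 → new pile 3 (tops now [11, 12, 24])
8 → pile 1 (tops now [8, 12, 24])
13 → pile 3 (tops now [8, 12, 13])
32 → new pile 4 (tops now [8, 12, 13, 32])
11 → pile 2 (tops now [8, 11, 13, 32])
13 → pile 3 (tops now [8, 11, 13, 32])
31 → pile 4 (tops now [8, 11, 13, 31])
19 → pile 4 (tops now [8, 11, 13, 19])
7 → pile 1 (tops now [7, 11, 13, 19])
18 → pile 4 (tops now [7, 11, 13, 18])
26 → new pile 5 (tops now [7, 11, 13, 18, 26])
1 → pile 1 (tops now [1, 11, 13, 18, 26])
Five piles.

5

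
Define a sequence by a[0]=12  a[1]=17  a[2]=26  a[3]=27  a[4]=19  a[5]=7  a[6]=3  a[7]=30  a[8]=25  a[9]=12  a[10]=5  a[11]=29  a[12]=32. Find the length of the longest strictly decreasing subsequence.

4

Negate each value so 'decreasing' becomes 'increasing', then run patience tails on the negated sequence:
-12 → extends → [-12]
-17 → replaces -12 → [-17]
-26 → replaces -17 → [-26]
-27 → replaces -26 → [-27]
-19 → extends → [-27, -19]
-7 → extends → [-27, -19, -7]
-3 → extends → [-27, -19, -7, -3]
-30 → replaces -27 → [-30, -19, -7, -3]
-25 → replaces -19 → [-30, -25, -7, -3]
-12 → replaces -7 → [-30, -25, -12, -3]
-5 → replaces -3 → [-30, -25, -12, -5]
-29 → replaces -25 → [-30, -29, -12, -5]
-32 → replaces -30 → [-32, -29, -12, -5]
Four tails, so the longest strictly decreasing subsequence of the original has length 4.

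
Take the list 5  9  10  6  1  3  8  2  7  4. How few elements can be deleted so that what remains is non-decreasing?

Fewest deletions = n − (longest non-decreasing subsequence).
Patience tails:
5 → extends → [5]
9 → extends → [5, 9]
10 → extends → [5, 9, 10]
6 → replaces 9 → [5, 6, 10]
1 → replaces 5 → [1, 6, 10]
3 → replaces 6 → [1, 3, 10]
8 → replaces 10 → [1, 3, 8]
2 → replaces 3 → [1, 2, 8]
7 → replaces 8 → [1, 2, 7]
4 → replaces 7 → [1, 2, 4]
Longest non-decreasing subsequence has length 3, so deletions = 10 − 3 = 7.

7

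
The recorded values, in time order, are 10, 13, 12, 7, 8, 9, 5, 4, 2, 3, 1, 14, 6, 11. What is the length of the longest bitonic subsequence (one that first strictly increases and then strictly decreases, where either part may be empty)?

inc[i] = longest strictly increasing subsequence ending at i; dec[i] = longest strictly decreasing subsequence starting at i:
i:      1  2  3  4  5  6  7  8  9 10 11 12 13 14
a[i]:  10 13 12  7  8  9  5  4  2  3  1 14  6 11
inc:    1  2  2  1  2  3  1  1  1  2  1  4  3  4
dec:    6  7  6  5  5  5  4  3  2  2  1  2  1  1
Best peak at i=2 (value 13): inc=2, dec=7, length 2+7−1 = 8.

8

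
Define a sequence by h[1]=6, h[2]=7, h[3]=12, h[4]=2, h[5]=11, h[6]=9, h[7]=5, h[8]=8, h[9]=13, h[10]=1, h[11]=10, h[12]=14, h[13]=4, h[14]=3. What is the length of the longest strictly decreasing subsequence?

6

Negate each value so 'decreasing' becomes 'increasing', then run patience tails on the negated sequence:
-6 → extends → [-6]
-7 → replaces -6 → [-7]
-12 → replaces -7 → [-12]
-2 → extends → [-12, -2]
-11 → replaces -2 → [-12, -11]
-9 → extends → [-12, -11, -9]
-5 → extends → [-12, -11, -9, -5]
-8 → replaces -5 → [-12, -11, -9, -8]
-13 → replaces -12 → [-13, -11, -9, -8]
-1 → extends → [-13, -11, -9, -8, -1]
-10 → replaces -9 → [-13, -11, -10, -8, -1]
-14 → replaces -13 → [-14, -11, -10, -8, -1]
-4 → replaces -1 → [-14, -11, -10, -8, -4]
-3 → extends → [-14, -11, -10, -8, -4, -3]
Six tails, so the longest strictly decreasing subsequence of the original has length 6.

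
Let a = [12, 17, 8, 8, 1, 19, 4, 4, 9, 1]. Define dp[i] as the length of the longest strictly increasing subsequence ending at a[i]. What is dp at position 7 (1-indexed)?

dp[i] = 1 + max{dp[j] : j<i, a[j]<a[i]} (or 1 if no such j):
i:      1  2  3  4  5  6  7  8  9 10
a[i]:  12 17  8  8  1 19  4  4  9  1
dp:     1  2  1  1  1  3  2  2  3  1
At index 7 the value is 2.

2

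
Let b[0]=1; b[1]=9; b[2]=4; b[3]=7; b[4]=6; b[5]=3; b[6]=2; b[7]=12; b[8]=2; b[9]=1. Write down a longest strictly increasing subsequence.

Patience tails give the LIS length; then backtrack through the dp parents:
1 → extends → [1]
9 → extends → [1, 9]
4 → replaces 9 → [1, 4]
7 → extends → [1, 4, 7]
6 → replaces 7 → [1, 4, 6]
3 → replaces 4 → [1, 3, 6]
2 → replaces 3 → [1, 2, 6]
12 → extends → [1, 2, 6, 12]
2 → already a tail → [1, 2, 6, 12]
1 → already a tail → [1, 2, 6, 12]
Length 4; one witness is 1, 4, 7, 12.

1, 4, 7, 12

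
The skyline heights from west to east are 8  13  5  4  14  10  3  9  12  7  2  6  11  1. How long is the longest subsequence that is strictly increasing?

3

Let dp[i] be the length of the longest such subsequence ending at index i:
i:      1  2  3  4  5  6  7  8  9 10 11 12 13 14
a[i]:   8 13  5  4 14 10  3  9 12  7  2  6 11  1
dp:     1  2  1  1  3  2  1  2  3  2  1  2  3  1
Maximum dp value is 3.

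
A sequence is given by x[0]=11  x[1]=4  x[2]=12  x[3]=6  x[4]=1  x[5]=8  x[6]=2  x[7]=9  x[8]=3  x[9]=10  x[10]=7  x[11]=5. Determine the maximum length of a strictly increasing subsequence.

Let dp[i] be the length of the longest such subsequence ending at index i:
i:      0  1  2  3  4  5  6  7  8  9 10 11
x[i]:  11  4 12  6  1  8  2  9  3 10  7  5
dp:     1  1  2  2  1  3  2  4  3  5  4  4
Maximum dp value is 5.

5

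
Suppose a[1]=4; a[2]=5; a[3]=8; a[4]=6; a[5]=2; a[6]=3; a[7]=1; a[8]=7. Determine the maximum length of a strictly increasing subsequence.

4

Let dp[i] be the length of the longest such subsequence ending at index i:
i:     1 2 3 4 5 6 7 8
a[i]:  4 5 8 6 2 3 1 7
dp:    1 2 3 3 1 2 1 4
Maximum dp value is 4.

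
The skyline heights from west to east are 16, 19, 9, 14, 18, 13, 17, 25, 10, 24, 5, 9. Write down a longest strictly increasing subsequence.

9, 14, 18, 25

Patience tails give the LIS length; then backtrack through the dp parents:
16 → extends → [16]
19 → extends → [16, 19]
9 → replaces 16 → [9, 19]
14 → replaces 19 → [9, 14]
18 → extends → [9, 14, 18]
13 → replaces 14 → [9, 13, 18]
17 → replaces 18 → [9, 13, 17]
25 → extends → [9, 13, 17, 25]
10 → replaces 13 → [9, 10, 17, 25]
24 → replaces 25 → [9, 10, 17, 24]
5 → replaces 9 → [5, 10, 17, 24]
9 → replaces 10 → [5, 9, 17, 24]
Length 4; one witness is 9, 14, 18, 25.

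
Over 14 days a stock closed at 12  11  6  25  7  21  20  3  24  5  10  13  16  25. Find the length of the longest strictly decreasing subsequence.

Negate each value so 'decreasing' becomes 'increasing', then run patience tails on the negated sequence:
-12 → extends → [-12]
-11 → extends → [-12, -11]
-6 → extends → [-12, -11, -6]
-25 → replaces -12 → [-25, -11, -6]
-7 → replaces -6 → [-25, -11, -7]
-21 → replaces -11 → [-25, -21, -7]
-20 → replaces -7 → [-25, -21, -20]
-3 → extends → [-25, -21, -20, -3]
-24 → replaces -21 → [-25, -24, -20, -3]
-5 → replaces -3 → [-25, -24, -20, -5]
-10 → replaces -5 → [-25, -24, -20, -10]
-13 → replaces -10 → [-25, -24, -20, -13]
-16 → replaces -13 → [-25, -24, -20, -16]
-25 → already a tail → [-25, -24, -20, -16]
Four tails, so the longest strictly decreasing subsequence of the original has length 4.

4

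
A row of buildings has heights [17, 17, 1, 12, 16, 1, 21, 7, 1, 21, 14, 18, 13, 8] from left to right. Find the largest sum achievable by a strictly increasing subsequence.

50

Let S[i] be the best sum of a strictly increasing subsequence ending at i:
i:      1  2  3  4  5  6  7  8  9 10 11 12 13 14
a[i]:  17 17  1 12 16  1 21  7  1 21 14 18 13  8
S:     17 17  1 13 29  1 50  8  1 50 27 47 26 16
Maximum is 50 (e.g. 1 + 12 + 16 + 21).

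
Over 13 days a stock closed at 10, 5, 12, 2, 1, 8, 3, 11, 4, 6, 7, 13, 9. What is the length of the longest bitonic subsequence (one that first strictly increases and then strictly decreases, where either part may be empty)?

inc[i] = longest strictly increasing subsequence ending at i; dec[i] = longest strictly decreasing subsequence starting at i:
i:      1  2  3  4  5  6  7  8  9 10 11 12 13
a[i]:  10  5 12  2  1  8  3 11  4  6  7 13  9
inc:    1  1  2  1  1  2  2  3  3  4  5  6  6
dec:    4  3  3  2  1  2  1  2  1  1  1  2  1
Best peak at i=12 (value 13): inc=6, dec=2, length 6+2−1 = 7.

7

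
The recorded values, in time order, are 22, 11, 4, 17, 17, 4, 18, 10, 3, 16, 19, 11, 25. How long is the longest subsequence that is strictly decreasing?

4

Negate each value so 'decreasing' becomes 'increasing', then run patience tails on the negated sequence:
-22 → extends → [-22]
-11 → extends → [-22, -11]
-4 → extends → [-22, -11, -4]
-17 → replaces -11 → [-22, -17, -4]
-17 → already a tail → [-22, -17, -4]
-4 → already a tail → [-22, -17, -4]
-18 → replaces -17 → [-22, -18, -4]
-10 → replaces -4 → [-22, -18, -10]
-3 → extends → [-22, -18, -10, -3]
-16 → replaces -10 → [-22, -18, -16, -3]
-19 → replaces -18 → [-22, -19, -16, -3]
-11 → replaces -3 → [-22, -19, -16, -11]
-25 → replaces -22 → [-25, -19, -16, -11]
Four tails, so the longest strictly decreasing subsequence of the original has length 4.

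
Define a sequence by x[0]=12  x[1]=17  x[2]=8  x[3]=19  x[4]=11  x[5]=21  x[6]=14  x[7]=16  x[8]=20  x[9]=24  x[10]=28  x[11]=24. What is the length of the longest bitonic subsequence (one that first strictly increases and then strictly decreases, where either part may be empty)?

inc[i] = longest strictly increasing subsequence ending at i; dec[i] = longest strictly decreasing subsequence starting at i:
i:      0  1  2  3  4  5  6  7  8  9 10 11
x[i]:  12 17  8 19 11 21 14 16 20 24 28 24
inc:    1  2  1  3  2  4  3  4  5  6  7  6
dec:    2  2  1  2  1  2  1  1  1  1  2  1
Best peak at i=10 (value 28): inc=7, dec=2, length 7+2−1 = 8.

8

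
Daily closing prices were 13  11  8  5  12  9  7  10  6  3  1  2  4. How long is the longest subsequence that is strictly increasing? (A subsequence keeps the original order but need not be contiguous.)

3

Let dp[i] be the length of the longest such subsequence ending at index i:
i:      1  2  3  4  5  6  7  8  9 10 11 12 13
a[i]:  13 11  8  5 12  9  7 10  6  3  1  2  4
dp:     1  1  1  1  2  2  2  3  2  1  1  2  3
Maximum dp value is 3.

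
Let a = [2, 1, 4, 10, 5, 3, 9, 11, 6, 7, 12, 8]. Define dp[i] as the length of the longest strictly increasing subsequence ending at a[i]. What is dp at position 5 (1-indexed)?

dp[i] = 1 + max{dp[j] : j<i, a[j]<a[i]} (or 1 if no such j):
i:      1  2  3  4  5  6  7  8  9 10 11 12
a[i]:   2  1  4 10  5  3  9 11  6  7 12  8
dp:     1  1  2  3  3  2  4  5  4  5  6  6
At index 5 the value is 3.

3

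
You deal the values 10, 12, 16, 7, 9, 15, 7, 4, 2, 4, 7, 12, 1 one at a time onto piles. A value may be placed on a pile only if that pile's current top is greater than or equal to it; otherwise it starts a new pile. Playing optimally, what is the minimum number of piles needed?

Place each on the leftmost legal pile:
10 → new pile 1 (tops now [10])
12 → new pile 2 (tops now [10, 12])
16 → new pile 3 (tops now [10, 12, 16])
7 → pile 1 (tops now [7, 12, 16])
9 → pile 2 (tops now [7, 9, 16])
15 → pile 3 (tops now [7, 9, 15])
7 → pile 1 (tops now [7, 9, 15])
4 → pile 1 (tops now [4, 9, 15])
2 → pile 1 (tops now [2, 9, 15])
4 → pile 2 (tops now [2, 4, 15])
7 → pile 3 (tops now [2, 4, 7])
12 → new pile 4 (tops now [2, 4, 7, 12])
1 → pile 1 (tops now [1, 4, 7, 12])
Four piles.

4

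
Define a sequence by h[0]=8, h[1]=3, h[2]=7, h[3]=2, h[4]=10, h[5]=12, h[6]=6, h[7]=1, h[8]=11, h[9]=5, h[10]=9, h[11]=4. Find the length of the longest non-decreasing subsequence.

Track the smallest tail for each achievable length (allowing ties):
8 → extends → [8]
3 → replaces 8 → [3]
7 → extends → [3, 7]
2 → replaces 3 → [2, 7]
10 → extends → [2, 7, 10]
12 → extends → [2, 7, 10, 12]
6 → replaces 7 → [2, 6, 10, 12]
1 → replaces 2 → [1, 6, 10, 12]
11 → replaces 12 → [1, 6, 10, 11]
5 → replaces 6 → [1, 5, 10, 11]
9 → replaces 10 → [1, 5, 9, 11]
4 → replaces 5 → [1, 4, 9, 11]
Four tails, so the longest non-decreasing subsequence has length 4 (e.g. 3, 7, 10, 12).

4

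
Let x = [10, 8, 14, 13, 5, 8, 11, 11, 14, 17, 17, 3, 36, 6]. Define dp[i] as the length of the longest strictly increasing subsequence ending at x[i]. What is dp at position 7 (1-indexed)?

dp[i] = 1 + max{dp[j] : j<i, x[j]<x[i]} (or 1 if no such j):
i:      1  2  3  4  5  6  7  8  9 10 11 12 13 14
x[i]:  10  8 14 13  5  8 11 11 14 17 17  3 36  6
dp:     1  1  2  2  1  2  3  3  4  5  5  1  6  2
At index 7 the value is 3.

3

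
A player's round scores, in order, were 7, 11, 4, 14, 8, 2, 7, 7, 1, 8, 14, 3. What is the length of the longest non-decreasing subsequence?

Track the smallest tail for each achievable length (allowing ties):
7 → extends → [7]
11 → extends → [7, 11]
4 → replaces 7 → [4, 11]
14 → extends → [4, 11, 14]
8 → replaces 11 → [4, 8, 14]
2 → replaces 4 → [2, 8, 14]
7 → replaces 8 → [2, 7, 14]
7 → replaces 14 → [2, 7, 7]
1 → replaces 2 → [1, 7, 7]
8 → extends → [1, 7, 7, 8]
14 → extends → [1, 7, 7, 8, 14]
3 → replaces 7 → [1, 3, 7, 8, 14]
Five tails, so the longest non-decreasing subsequence has length 5 (e.g. 7, 7, 7, 8, 14).

5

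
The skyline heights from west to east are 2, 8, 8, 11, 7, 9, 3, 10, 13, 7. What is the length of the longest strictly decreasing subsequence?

3

Negate each value so 'decreasing' becomes 'increasing', then run patience tails on the negated sequence:
-2 → extends → [-2]
-8 → replaces -2 → [-8]
-8 → already a tail → [-8]
-11 → replaces -8 → [-11]
-7 → extends → [-11, -7]
-9 → replaces -7 → [-11, -9]
-3 → extends → [-11, -9, -3]
-10 → replaces -9 → [-11, -10, -3]
-13 → replaces -11 → [-13, -10, -3]
-7 → replaces -3 → [-13, -10, -7]
Three tails, so the longest strictly decreasing subsequence of the original has length 3.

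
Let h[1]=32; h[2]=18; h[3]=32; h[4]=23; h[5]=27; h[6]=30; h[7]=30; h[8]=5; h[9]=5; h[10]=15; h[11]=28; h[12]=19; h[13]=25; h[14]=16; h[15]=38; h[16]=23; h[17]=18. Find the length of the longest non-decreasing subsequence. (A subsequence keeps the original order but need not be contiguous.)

Let dp[i] be the length of the longest such subsequence ending at index i:
i:      1  2  3  4  5  6  7  8  9 10 11 12 13 14 15 16 17
h[i]:  32 18 32 23 27 30 30  5  5 15 28 19 25 16 38 23 18
dp:     1  1  2  2  3  4  5  1  2  3  4  4  5  4  6  5  5
Maximum dp value is 6.

6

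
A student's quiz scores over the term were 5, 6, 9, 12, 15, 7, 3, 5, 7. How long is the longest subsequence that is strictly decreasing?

Let dp[i] be the longest strictly decreasing subsequence ending at i:
i:      1  2  3  4  5  6  7  8  9
a[i]:   5  6  9 12 15  7  3  5  7
dp:     1  1  1  1  1  2  3  3  2
Maximum is 3.

3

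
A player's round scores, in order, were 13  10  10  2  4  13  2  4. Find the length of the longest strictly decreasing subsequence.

4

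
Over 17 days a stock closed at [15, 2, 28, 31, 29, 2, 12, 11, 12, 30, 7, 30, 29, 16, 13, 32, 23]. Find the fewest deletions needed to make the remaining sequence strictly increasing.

Fewest deletions = n − (longest strictly increasing subsequence).
i:      1  2  3  4  5  6  7  8  9 10 11 12 13 14 15 16 17
a[i]:  15  2 28 31 29  2 12 11 12 30  7 30 29 16 13 32 23
dp:     1  1  2  3  3  1  2  2  3  4  2  4  4  4  4  5  5
max dp = 5, so deletions = 17 − 5 = 12.

12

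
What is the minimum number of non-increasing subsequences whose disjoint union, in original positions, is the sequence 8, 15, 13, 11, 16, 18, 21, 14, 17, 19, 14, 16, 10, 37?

The minimum number of non-increasing subsequences covering a sequence equals the length of its longest strictly increasing subsequence.
LIS length is 6 (e.g. 8, 15, 16, 18, 21, 37), so 6 piles are needed.

6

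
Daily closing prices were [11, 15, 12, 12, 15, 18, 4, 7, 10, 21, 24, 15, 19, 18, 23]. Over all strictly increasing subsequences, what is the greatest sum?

Let S[i] be the best sum of a strictly increasing subsequence ending at i:
i:       1   2   3   4   5   6   7   8   9  10  11  12  13  14  15
a[i]:   11  15  12  12  15  18   4   7  10  21  24  15  19  18  23
S:      11  26  23  23  38  56   4  11  21  77 101  38  75  56 100
Maximum is 101 (e.g. 11 + 12 + 15 + 18 + 21 + 24).

101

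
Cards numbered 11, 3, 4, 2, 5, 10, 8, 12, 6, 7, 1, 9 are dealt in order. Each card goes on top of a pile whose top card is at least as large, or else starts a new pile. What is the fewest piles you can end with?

6

The minimum number of non-increasing subsequences covering a sequence equals the length of its longest strictly increasing subsequence.
LIS length is 6 (e.g. 3, 4, 5, 6, 7, 9), so 6 piles are needed.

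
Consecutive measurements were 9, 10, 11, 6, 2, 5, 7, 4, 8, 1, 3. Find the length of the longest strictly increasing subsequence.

4

Let dp[i] be the length of the longest such subsequence ending at index i:
i:      1  2  3  4  5  6  7  8  9 10 11
a[i]:   9 10 11  6  2  5  7  4  8  1  3
dp:     1  2  3  1  1  2  3  2  4  1  2
Maximum dp value is 4.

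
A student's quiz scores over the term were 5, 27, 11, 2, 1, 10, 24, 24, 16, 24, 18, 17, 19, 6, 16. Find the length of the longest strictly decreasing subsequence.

5

Negate each value so 'decreasing' becomes 'increasing', then run patience tails on the negated sequence:
-5 → extends → [-5]
-27 → replaces -5 → [-27]
-11 → extends → [-27, -11]
-2 → extends → [-27, -11, -2]
-1 → extends → [-27, -11, -2, -1]
-10 → replaces -2 → [-27, -11, -10, -1]
-24 → replaces -11 → [-27, -24, -10, -1]
-24 → already a tail → [-27, -24, -10, -1]
-16 → replaces -10 → [-27, -24, -16, -1]
-24 → already a tail → [-27, -24, -16, -1]
-18 → replaces -16 → [-27, -24, -18, -1]
-17 → replaces -1 → [-27, -24, -18, -17]
-19 → replaces -18 → [-27, -24, -19, -17]
-6 → extends → [-27, -24, -19, -17, -6]
-16 → replaces -6 → [-27, -24, -19, -17, -16]
Five tails, so the longest strictly decreasing subsequence of the original has length 5.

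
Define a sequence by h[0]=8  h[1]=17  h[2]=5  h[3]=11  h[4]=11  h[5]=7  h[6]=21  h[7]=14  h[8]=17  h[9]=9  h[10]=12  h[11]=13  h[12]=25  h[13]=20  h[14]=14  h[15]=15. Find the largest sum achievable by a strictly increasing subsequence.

75

Let S[i] be the best sum of a strictly increasing subsequence ending at i:
i:      0  1  2  3  4  5  6  7  8  9 10 11 12 13 14 15
h[i]:   8 17  5 11 11  7 21 14 17  9 12 13 25 20 14 15
S:      8 25  5 19 19 12 46 33 50 21 33 46 75 70 60 75
Maximum is 75 (e.g. 8 + 11 + 14 + 17 + 25).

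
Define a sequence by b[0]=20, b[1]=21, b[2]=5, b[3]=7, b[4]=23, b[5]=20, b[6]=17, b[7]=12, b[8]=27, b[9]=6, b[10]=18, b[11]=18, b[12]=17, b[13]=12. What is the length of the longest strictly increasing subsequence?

4

Track the smallest tail for each achievable length (strict):
20 → extends → [20]
21 → extends → [20, 21]
5 → replaces 20 → [5, 21]
7 → replaces 21 → [5, 7]
23 → extends → [5, 7, 23]
20 → replaces 23 → [5, 7, 20]
17 → replaces 20 → [5, 7, 17]
12 → replaces 17 → [5, 7, 12]
27 → extends → [5, 7, 12, 27]
6 → replaces 7 → [5, 6, 12, 27]
18 → replaces 27 → [5, 6, 12, 18]
18 → already a tail → [5, 6, 12, 18]
17 → replaces 18 → [5, 6, 12, 17]
12 → already a tail → [5, 6, 12, 17]
Four tails, so the longest strictly increasing subsequence has length 4 (e.g. 20, 21, 23, 27).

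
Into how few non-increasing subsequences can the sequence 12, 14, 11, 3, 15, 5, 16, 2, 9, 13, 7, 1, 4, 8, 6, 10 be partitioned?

5

The minimum number of non-increasing subsequences covering a sequence equals the length of its longest strictly increasing subsequence.
LIS length is 5 (e.g. 3, 5, 7, 8, 10), so 5 piles are needed.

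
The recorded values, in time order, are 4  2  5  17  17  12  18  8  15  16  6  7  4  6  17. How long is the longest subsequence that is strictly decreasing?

Negate each value so 'decreasing' becomes 'increasing', then run patience tails on the negated sequence:
-4 → extends → [-4]
-2 → extends → [-4, -2]
-5 → replaces -4 → [-5, -2]
-17 → replaces -5 → [-17, -2]
-17 → already a tail → [-17, -2]
-12 → replaces -2 → [-17, -12]
-18 → replaces -17 → [-18, -12]
-8 → extends → [-18, -12, -8]
-15 → replaces -12 → [-18, -15, -8]
-16 → replaces -15 → [-18, -16, -8]
-6 → extends → [-18, -16, -8, -6]
-7 → replaces -6 → [-18, -16, -8, -7]
-4 → extends → [-18, -16, -8, -7, -4]
-6 → replaces -4 → [-18, -16, -8, -7, -6]
-17 → replaces -16 → [-18, -17, -8, -7, -6]
Five tails, so the longest strictly decreasing subsequence of the original has length 5.

5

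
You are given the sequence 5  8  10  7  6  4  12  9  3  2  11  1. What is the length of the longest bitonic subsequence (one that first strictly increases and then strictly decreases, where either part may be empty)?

9

inc[i] = longest strictly increasing subsequence ending at i; dec[i] = longest strictly decreasing subsequence starting at i:
i:      1  2  3  4  5  6  7  8  9 10 11 12
a[i]:   5  8 10  7  6  4 12  9  3  2 11  1
inc:    1  2  3  2  2  1  4  3  1  1  4  1
dec:    5  7  7  6  5  4  5  4  3  2  2  1
Best peak at i=3 (value 10): inc=3, dec=7, length 3+7−1 = 9.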